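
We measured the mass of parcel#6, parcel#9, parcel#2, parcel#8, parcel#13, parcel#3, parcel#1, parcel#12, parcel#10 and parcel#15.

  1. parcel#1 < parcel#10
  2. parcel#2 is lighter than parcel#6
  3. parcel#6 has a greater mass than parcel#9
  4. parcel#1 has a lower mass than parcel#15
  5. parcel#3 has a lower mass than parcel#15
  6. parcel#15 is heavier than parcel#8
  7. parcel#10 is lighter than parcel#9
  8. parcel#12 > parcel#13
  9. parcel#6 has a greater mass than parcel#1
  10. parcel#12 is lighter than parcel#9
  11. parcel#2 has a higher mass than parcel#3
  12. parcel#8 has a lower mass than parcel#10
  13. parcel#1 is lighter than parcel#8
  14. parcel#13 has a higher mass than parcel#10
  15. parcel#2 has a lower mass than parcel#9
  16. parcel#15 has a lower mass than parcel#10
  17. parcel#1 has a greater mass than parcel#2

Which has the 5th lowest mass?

Chaining the given pairs: parcel#3 < parcel#2 < parcel#1 < parcel#8 < parcel#15 < parcel#10 < parcel#13 < parcel#12 < parcel#9 < parcel#6.
The 5th smallest is parcel#15.

parcel#15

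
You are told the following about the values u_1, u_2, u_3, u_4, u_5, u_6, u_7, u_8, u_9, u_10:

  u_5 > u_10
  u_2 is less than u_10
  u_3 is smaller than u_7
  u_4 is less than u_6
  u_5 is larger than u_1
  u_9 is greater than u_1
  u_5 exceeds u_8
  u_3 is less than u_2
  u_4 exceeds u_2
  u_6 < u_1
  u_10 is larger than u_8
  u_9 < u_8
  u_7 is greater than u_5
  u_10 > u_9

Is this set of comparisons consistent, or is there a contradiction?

The single ordering u_3 < u_2 < u_4 < u_6 < u_1 < u_9 < u_8 < u_10 < u_5 < u_7 satisfies every listed relation, so no contradiction arises.

consistent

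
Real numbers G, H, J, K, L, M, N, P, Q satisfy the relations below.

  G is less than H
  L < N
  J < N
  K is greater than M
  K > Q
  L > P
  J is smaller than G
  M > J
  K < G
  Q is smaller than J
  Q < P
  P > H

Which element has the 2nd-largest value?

L

The consecutive relations fix a unique order: Q < J < M < K < G < H < P < L < N.
Counting 2 from the largest end gives L.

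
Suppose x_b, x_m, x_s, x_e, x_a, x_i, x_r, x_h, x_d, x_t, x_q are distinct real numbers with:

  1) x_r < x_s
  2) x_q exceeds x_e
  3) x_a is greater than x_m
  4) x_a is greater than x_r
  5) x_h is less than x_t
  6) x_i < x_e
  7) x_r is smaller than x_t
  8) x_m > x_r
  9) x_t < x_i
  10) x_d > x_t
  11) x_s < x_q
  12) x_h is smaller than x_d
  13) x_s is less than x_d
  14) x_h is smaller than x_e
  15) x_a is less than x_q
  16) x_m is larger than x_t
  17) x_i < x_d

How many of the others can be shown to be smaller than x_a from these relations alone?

4

From x_a the given relations immediately reach x_r, x_m.
From those, x_t — 3 in total.
From those, x_h — 4 in total.
No other element is forced below x_a by the given relations, so the count is 4.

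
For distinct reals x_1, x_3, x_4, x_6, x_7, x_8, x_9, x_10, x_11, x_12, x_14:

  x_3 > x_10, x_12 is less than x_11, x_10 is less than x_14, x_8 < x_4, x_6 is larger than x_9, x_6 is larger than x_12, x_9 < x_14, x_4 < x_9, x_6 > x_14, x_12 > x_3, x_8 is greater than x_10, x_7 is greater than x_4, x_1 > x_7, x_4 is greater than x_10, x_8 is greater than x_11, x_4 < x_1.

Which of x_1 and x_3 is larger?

Link the given pairs in sequence: x_3 < x_12; x_12 < x_11; x_11 < x_8; x_8 < x_4; x_4 < x_7; x_7 < x_1.
Chaining these gives x_3 < x_12 < x_11 < x_8 < x_4 < x_7 < x_1.
So x_3 < x_1; x_1 is the larger of the two.

x_1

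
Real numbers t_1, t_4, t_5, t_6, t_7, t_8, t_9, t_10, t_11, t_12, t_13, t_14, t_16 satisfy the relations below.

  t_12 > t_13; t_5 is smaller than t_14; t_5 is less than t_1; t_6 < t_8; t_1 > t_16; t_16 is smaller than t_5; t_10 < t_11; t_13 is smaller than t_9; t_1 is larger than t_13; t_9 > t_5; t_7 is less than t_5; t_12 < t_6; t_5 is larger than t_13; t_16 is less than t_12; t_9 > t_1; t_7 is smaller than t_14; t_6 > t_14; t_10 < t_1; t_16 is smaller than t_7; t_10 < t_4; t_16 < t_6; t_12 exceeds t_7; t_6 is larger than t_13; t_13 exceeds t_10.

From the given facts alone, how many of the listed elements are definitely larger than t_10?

10

From t_10 the given relations immediately reach t_13, t_1, t_4, t_11.
From those, t_5, t_12, t_9, t_6 — 8 in total.
From those, t_14, t_8 — 10 in total.
Nothing else is reachable above t_10; 10 in all.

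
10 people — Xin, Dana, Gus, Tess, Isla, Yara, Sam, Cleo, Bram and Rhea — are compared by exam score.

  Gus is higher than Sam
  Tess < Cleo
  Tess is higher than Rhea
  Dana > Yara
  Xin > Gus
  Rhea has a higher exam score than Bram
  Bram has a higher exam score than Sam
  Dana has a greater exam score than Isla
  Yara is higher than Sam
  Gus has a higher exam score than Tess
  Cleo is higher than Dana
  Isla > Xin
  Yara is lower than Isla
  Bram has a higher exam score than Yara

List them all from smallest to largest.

Nothing is placed below Sam, so it is least; from there Sam < Yara; Yara < Bram; Bram < Rhea; Rhea < Tess; Tess < Gus; Gus < Xin; Xin < Isla; Isla < Dana; Dana < Cleo, each given directly.

Sam < Yara < Bram < Rhea < Tess < Gus < Xin < Isla < Dana < Cleo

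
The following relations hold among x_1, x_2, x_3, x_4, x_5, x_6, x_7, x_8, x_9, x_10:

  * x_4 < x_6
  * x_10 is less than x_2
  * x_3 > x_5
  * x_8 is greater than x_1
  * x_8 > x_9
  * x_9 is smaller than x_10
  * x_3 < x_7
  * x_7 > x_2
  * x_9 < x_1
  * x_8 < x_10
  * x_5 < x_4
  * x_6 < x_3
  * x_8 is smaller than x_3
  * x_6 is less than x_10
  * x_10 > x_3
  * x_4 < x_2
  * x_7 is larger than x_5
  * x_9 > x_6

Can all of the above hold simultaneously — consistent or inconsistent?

consistent

The single ordering x_5 < x_4 < x_6 < x_9 < x_1 < x_8 < x_3 < x_10 < x_2 < x_7 satisfies every listed relation, so no contradiction arises.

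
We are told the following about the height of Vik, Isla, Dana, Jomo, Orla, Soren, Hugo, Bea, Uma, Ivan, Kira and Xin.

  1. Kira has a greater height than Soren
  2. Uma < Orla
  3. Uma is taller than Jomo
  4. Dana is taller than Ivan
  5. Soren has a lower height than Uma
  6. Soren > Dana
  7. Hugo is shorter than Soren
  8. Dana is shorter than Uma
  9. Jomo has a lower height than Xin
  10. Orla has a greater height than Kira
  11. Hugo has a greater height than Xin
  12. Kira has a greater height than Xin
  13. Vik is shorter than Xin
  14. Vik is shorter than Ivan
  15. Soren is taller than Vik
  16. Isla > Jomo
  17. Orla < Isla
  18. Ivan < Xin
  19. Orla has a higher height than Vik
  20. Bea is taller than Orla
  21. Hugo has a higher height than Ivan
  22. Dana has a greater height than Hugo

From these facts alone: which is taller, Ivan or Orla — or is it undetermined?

Orla

Ivan < Xin and Xin < Hugo give Ivan < Hugo.
With Hugo < Dana: Ivan < Xin < Hugo < Dana.
With Dana < Soren: Ivan < Xin < Hugo < Dana < Soren.
With Soren < Uma: Ivan < Xin < Hugo < Dana < Soren < Uma.
Then Uma < Orla extends the chain to Orla.
So Orla is taller.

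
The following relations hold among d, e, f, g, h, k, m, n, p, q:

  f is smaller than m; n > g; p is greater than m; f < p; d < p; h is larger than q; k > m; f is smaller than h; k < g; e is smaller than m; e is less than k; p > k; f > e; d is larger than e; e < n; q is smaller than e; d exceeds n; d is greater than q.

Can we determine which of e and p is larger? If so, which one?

The relevant relations are e < f; f < m; m < k; k < g; g < n; n < d; d < p.
Chaining these gives e < f < m < k < g < n < d < p.
So p is larger.

p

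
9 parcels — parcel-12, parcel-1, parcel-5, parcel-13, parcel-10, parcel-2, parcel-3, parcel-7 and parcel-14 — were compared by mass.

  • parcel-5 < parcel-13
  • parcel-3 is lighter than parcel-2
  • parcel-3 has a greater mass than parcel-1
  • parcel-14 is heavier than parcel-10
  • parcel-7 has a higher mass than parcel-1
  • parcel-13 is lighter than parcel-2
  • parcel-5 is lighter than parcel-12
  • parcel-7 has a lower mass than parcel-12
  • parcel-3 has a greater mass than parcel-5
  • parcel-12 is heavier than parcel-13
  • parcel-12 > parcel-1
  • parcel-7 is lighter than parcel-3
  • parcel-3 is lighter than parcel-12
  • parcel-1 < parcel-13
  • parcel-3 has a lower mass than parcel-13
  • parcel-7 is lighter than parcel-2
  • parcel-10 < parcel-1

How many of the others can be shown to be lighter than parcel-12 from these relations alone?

6

The elements the relations force below parcel-12 are parcel-10, parcel-5, parcel-1, parcel-7, parcel-3, parcel-13 — no chain reaches any other.
That is 6.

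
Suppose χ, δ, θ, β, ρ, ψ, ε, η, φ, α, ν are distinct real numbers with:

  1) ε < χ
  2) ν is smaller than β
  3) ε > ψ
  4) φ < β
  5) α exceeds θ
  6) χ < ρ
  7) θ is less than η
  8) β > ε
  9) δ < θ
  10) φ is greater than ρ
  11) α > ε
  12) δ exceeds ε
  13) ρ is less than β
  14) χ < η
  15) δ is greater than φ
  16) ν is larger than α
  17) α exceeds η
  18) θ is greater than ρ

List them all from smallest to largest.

ψ < ε < χ < ρ < φ < δ < θ < η < α < ν < β

The consecutive links are each given: ψ < ε; ε < χ; χ < ρ; ρ < φ; φ < δ; δ < θ; θ < η; η < α; α < ν; ν < β.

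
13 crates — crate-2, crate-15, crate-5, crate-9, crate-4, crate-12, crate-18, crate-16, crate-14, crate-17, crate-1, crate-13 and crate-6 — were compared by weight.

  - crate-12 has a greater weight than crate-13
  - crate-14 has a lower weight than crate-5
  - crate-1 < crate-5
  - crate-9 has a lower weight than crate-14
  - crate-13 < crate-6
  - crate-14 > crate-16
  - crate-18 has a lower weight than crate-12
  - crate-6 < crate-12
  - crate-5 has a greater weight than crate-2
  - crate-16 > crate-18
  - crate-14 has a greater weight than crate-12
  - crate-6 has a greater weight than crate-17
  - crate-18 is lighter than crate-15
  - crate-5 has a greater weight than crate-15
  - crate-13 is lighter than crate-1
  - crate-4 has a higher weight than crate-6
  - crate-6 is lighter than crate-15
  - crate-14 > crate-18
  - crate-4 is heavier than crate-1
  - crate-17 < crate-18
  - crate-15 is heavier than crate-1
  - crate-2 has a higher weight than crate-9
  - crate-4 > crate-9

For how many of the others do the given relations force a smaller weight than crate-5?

From crate-5 the given relations immediately reach crate-2, crate-1, crate-14, crate-15.
From those, crate-9, crate-18, crate-13, crate-6, crate-12, crate-16 — 10 in total.
From those, crate-17 — 11 in total.
Nothing else is reachable below crate-5; 11 in all.

11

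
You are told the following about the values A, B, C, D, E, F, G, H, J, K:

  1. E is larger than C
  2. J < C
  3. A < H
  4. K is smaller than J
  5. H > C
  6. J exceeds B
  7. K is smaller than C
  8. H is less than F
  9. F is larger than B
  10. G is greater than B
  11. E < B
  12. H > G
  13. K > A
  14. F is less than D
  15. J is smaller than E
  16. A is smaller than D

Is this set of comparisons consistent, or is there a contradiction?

inconsistent

We have B < J stated directly, yet also J < C < E < B by chaining the others — so J < B. Contradiction.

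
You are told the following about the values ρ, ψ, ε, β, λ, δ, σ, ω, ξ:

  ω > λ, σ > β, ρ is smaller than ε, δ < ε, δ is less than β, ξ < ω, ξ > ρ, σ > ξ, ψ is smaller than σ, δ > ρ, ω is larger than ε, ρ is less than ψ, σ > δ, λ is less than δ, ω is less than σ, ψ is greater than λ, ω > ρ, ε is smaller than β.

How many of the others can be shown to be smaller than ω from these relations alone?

5

The elements the relations force below ω are λ, ρ, δ, ε, ξ — no chain reaches any other.
That is 5.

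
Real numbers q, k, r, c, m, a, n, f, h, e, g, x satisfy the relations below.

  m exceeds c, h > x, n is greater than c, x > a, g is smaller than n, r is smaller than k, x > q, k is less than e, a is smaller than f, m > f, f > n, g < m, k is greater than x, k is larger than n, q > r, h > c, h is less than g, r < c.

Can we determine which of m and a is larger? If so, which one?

m

a < x and x < h give a < h.
With h < g: a < x < h < g.
With g < n: a < x < h < g < n.
With n < f: a < x < h < g < n < f.
Then f < m extends the chain to m.
So m is larger.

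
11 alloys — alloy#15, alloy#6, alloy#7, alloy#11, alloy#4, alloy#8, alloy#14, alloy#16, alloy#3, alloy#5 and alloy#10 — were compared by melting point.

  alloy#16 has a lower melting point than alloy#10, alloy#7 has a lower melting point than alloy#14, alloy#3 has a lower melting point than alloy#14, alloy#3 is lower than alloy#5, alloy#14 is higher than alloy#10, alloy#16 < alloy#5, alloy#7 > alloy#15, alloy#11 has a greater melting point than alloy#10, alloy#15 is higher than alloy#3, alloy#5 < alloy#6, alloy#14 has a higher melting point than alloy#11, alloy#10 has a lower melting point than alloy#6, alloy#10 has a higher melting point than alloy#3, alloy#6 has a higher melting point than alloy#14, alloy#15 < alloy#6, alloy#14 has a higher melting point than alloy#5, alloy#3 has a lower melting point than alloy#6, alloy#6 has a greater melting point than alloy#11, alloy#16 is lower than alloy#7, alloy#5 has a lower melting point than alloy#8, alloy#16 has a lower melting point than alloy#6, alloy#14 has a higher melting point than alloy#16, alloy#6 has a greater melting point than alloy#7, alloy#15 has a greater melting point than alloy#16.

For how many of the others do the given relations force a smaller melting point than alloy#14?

7

The elements the relations force below alloy#14 are alloy#3, alloy#16, alloy#15, alloy#10, alloy#7, alloy#11, alloy#5 — no chain reaches any other.
That is 7.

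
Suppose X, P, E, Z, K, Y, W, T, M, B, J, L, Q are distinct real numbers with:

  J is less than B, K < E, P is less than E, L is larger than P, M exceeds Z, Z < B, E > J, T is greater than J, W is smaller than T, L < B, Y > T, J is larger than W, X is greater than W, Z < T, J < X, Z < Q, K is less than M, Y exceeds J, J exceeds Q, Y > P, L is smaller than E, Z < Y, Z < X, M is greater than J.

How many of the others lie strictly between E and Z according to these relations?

The relations place Z below E. An element lies strictly between them when it is forced above Z and also forced below E.
Above Z: {Q, J, M, T, Y, B, X}. Below E: {P, K, Q, W, J, L}.
Intersection: {Q, J} — 2.

2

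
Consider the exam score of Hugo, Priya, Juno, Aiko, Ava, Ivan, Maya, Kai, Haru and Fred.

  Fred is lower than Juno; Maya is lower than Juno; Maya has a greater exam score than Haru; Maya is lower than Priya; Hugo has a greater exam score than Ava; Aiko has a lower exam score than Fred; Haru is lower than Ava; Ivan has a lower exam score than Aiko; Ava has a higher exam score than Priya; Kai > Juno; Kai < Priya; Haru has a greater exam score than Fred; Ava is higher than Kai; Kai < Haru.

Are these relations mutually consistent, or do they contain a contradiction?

We have Kai < Haru stated directly, yet also Haru < Maya < Juno < Kai by chaining the others — so Haru < Kai. Contradiction.

inconsistent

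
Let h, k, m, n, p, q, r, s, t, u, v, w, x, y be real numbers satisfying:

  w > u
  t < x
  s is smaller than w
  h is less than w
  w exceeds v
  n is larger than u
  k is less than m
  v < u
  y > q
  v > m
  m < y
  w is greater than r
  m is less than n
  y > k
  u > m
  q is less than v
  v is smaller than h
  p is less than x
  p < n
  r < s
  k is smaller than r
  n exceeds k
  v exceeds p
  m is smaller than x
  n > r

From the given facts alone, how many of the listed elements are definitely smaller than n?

7

The elements the relations force below n are p, k, r, q, m, v, u — no chain reaches any other.
That is 7.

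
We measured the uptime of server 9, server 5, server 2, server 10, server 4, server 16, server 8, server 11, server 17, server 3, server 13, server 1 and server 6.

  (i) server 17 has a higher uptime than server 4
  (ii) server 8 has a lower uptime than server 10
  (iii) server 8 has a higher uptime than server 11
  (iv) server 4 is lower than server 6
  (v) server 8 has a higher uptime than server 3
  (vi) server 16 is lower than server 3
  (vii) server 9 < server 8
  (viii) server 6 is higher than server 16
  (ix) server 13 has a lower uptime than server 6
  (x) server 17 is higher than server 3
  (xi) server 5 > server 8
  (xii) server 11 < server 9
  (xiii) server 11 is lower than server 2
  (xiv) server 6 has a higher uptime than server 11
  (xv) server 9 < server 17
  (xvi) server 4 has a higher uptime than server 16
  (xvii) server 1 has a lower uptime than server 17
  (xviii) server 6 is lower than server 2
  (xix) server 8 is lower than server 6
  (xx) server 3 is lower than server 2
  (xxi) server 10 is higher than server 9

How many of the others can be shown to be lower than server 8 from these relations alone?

Directly below server 8: server 11, server 9, server 3.
One step further: server 16 (4 so far).
Nothing else is reachable below server 8; 4 in all.

4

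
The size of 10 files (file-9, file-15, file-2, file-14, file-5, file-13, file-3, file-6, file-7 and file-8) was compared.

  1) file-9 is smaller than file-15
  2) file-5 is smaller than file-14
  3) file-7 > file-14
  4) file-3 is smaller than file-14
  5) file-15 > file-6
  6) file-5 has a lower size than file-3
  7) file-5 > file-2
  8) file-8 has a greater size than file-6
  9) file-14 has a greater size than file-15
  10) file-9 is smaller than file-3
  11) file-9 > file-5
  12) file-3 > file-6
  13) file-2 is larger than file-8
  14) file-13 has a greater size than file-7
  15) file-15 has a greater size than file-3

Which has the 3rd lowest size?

Chaining the given pairs: file-6 < file-8 < file-2 < file-5 < file-9 < file-3 < file-15 < file-14 < file-7 < file-13.
Counting 3 from the smallest end gives file-2.

file-2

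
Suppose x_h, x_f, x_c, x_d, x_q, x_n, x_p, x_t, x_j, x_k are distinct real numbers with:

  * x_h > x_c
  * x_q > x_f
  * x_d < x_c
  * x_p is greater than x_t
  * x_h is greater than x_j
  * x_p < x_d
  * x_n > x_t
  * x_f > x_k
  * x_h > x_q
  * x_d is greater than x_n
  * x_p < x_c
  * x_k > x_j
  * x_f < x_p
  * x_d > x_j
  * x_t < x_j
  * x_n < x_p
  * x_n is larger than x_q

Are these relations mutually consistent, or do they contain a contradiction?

consistent

The single ordering x_t < x_j < x_k < x_f < x_q < x_n < x_p < x_d < x_c < x_h satisfies every listed relation, so no contradiction arises.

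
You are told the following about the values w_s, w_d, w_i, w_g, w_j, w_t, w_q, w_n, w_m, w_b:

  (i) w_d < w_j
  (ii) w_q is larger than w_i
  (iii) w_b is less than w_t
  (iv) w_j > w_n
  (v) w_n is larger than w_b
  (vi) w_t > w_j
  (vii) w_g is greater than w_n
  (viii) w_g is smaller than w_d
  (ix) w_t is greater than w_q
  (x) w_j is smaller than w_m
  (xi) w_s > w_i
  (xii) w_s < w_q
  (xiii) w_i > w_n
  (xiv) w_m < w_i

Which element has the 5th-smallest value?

w_j

The consecutive relations fix a unique order: w_b < w_n < w_g < w_d < w_j < w_m < w_i < w_s < w_q < w_t.
Counting 5 from the smallest end gives w_j.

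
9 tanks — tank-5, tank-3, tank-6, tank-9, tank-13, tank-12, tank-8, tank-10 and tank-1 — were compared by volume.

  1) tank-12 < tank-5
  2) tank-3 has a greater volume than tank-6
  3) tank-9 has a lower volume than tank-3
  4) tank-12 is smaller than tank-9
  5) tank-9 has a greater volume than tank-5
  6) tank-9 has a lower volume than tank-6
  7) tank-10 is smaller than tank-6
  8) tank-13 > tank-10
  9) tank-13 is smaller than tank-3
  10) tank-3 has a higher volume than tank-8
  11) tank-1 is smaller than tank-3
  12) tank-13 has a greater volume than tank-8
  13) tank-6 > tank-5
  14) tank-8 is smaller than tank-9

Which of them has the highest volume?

Chaining downward from tank-3: directly below it, tank-1, tank-8, tank-9, tank-13, tank-6; then tank-10, tank-12, tank-5.
That covers every other element, and nothing is given above tank-3, so tank-3 is the highest volume.

tank-3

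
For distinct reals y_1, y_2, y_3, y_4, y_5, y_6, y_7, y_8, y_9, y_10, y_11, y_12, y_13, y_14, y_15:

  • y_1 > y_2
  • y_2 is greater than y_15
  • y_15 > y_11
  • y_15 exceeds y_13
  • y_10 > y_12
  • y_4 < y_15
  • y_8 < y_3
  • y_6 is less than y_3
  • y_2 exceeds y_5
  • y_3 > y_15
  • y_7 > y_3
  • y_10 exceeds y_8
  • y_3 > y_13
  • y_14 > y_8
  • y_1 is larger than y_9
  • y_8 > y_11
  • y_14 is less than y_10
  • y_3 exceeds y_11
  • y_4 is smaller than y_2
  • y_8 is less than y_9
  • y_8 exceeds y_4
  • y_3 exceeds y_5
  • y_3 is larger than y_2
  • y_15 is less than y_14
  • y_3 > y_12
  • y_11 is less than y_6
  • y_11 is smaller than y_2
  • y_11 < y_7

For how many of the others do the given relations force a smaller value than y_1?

8

Directly below y_1: y_2, y_9.
One step further: y_11, y_5, y_4, y_8, y_15 (7 so far).
One step further: y_13 (8 so far).
Nothing else is reachable below y_1; 8 in all.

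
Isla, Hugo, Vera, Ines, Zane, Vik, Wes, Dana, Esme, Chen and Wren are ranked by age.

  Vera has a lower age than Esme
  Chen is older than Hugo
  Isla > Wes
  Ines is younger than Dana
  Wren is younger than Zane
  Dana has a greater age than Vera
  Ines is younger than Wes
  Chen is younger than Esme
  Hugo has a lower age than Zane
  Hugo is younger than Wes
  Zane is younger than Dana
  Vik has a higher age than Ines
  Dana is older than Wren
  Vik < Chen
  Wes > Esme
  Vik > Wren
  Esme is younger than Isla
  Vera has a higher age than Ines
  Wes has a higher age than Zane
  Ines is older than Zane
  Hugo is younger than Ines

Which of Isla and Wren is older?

Isla

Link the given pairs in sequence: Wren < Zane; Zane < Ines; Ines < Vera; Vera < Esme; Esme < Wes; Wes < Isla.
Together: Wren < Zane < Ines < Vera < Esme < Wes < Isla.
So Wren < Isla; Isla is the older of the two.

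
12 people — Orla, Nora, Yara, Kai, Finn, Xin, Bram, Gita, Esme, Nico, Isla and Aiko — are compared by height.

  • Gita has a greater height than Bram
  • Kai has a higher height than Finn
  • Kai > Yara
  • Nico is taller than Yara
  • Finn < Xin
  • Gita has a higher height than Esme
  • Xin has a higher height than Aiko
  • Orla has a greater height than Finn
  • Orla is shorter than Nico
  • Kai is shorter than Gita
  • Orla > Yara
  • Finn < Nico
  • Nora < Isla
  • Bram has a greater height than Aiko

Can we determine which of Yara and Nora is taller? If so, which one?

Following every chain through Nora: above Nora we get Isla.
Yara is not reached, and no chain runs the other way from Yara to Nora.
So the given relations leave the order of Nora and Yara undetermined.

undetermined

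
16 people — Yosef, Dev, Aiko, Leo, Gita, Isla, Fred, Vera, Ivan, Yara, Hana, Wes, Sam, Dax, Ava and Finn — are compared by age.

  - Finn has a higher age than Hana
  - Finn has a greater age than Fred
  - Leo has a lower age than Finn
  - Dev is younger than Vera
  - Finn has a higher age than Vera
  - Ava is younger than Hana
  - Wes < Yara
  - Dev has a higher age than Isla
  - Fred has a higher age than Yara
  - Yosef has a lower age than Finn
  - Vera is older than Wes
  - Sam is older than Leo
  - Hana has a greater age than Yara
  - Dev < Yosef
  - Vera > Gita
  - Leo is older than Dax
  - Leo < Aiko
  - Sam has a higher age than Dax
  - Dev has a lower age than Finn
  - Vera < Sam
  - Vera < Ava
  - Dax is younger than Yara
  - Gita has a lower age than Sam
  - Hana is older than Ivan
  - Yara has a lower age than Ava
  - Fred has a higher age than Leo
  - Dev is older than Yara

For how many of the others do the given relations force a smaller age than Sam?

Directly below Sam: Dax, Gita, Leo, Vera.
One step further: Wes, Dev (6 so far).
One step further: Isla, Yara (8 so far).
No other element is forced below Sam by the given relations, so the count is 8.

8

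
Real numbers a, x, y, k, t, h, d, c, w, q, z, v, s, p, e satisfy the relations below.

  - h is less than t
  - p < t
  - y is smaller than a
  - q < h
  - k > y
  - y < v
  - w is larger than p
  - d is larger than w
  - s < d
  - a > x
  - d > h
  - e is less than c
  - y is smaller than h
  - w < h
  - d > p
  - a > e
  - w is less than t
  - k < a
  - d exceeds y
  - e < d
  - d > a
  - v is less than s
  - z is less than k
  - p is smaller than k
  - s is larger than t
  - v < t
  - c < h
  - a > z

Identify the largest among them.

d

Chaining downward from d: directly below it, y, e, p, w, h, a, s; then v, z, q, c, x, k, t.
That covers every other element, and nothing is given above d, so d is the largest.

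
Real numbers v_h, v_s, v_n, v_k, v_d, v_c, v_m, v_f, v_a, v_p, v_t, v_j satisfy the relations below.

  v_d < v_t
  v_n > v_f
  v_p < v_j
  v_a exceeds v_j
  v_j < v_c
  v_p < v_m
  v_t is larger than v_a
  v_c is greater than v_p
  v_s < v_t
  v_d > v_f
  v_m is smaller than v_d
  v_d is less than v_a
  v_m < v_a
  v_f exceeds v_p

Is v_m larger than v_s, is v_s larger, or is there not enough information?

undetermined

Following every chain through v_s: above v_s we get v_t.
v_m is not reached, and no chain runs the other way from v_m to v_s.
So the given relations leave the order of v_s and v_m undetermined.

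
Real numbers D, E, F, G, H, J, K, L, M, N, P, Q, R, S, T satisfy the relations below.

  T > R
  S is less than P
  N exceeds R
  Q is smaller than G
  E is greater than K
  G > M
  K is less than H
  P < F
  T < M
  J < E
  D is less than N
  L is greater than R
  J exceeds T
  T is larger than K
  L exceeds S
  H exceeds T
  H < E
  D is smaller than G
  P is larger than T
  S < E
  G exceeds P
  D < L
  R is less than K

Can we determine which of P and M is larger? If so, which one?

undetermined

Following every chain through M: above M we get G; below M we get R, K, T.
P is not reached, and no chain runs the other way from P to M.
So the given relations leave the order of M and P undetermined.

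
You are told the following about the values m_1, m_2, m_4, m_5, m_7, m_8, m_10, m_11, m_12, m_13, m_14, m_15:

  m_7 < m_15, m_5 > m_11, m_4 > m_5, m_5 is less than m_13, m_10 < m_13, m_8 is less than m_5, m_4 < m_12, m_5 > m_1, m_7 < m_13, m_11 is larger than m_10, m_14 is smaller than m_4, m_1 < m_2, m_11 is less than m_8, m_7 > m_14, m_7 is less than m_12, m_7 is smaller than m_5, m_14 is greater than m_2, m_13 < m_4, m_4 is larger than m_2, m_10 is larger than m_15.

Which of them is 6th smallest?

Piecing the relations together gives one ordering: m_1 < m_2 < m_14 < m_7 < m_15 < m_10 < m_11 < m_8 < m_5 < m_13 < m_4 < m_12.
Counting 6 from the smallest end gives m_10.

m_10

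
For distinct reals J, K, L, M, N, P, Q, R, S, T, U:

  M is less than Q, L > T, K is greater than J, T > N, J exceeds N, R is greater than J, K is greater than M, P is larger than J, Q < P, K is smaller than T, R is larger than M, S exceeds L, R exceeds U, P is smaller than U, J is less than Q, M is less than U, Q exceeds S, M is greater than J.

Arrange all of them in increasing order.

Each adjacent pair is fixed by a given relation: N < J; J < M; M < K; K < T; T < L; L < S; S < Q; Q < P; P < U; U < R. Chaining them end to end gives the full order.

N < J < M < K < T < L < S < Q < P < U < R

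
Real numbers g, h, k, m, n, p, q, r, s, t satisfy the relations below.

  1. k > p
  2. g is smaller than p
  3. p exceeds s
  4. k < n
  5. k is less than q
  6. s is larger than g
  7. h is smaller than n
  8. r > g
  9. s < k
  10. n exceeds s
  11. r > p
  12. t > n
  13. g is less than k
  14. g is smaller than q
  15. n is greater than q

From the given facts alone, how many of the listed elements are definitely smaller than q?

4

The elements the relations force below q are g, s, p, k — no chain reaches any other.
That is 4.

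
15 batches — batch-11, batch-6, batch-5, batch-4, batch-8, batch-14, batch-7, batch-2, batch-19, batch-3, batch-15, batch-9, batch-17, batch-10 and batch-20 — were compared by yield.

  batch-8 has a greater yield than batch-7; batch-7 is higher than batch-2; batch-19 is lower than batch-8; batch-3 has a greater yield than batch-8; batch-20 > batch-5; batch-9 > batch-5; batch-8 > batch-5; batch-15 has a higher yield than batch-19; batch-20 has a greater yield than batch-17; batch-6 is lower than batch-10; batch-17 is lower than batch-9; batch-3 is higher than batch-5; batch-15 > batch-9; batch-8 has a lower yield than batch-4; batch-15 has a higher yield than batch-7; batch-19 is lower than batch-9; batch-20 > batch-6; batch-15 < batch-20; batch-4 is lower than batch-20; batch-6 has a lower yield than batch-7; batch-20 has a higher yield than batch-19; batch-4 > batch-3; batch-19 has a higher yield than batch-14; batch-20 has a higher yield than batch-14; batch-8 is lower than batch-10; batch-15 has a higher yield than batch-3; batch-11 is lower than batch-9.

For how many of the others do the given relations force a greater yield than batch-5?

Directly above batch-5: batch-8, batch-3, batch-9, batch-20.
One step further: batch-4, batch-15, batch-10 (7 so far).
Nothing else is reachable above batch-5; 7 in all.

7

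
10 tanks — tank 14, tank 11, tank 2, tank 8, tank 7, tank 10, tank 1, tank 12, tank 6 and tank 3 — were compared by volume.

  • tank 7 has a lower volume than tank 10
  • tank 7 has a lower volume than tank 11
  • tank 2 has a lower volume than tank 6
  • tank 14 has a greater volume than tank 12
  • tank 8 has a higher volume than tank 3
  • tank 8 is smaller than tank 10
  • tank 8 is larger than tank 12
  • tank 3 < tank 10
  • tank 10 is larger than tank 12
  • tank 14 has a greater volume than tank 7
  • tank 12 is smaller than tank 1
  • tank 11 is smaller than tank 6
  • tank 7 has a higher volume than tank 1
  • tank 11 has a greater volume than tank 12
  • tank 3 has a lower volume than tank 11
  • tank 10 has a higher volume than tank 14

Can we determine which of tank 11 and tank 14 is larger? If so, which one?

undetermined

Following every chain through tank 11: above tank 11 we get tank 6; below tank 11 we get tank 12, tank 3, tank 1, tank 7.
tank 14 is not reached, and no chain runs the other way from tank 14 to tank 11.
So the given relations leave the order of tank 11 and tank 14 undetermined.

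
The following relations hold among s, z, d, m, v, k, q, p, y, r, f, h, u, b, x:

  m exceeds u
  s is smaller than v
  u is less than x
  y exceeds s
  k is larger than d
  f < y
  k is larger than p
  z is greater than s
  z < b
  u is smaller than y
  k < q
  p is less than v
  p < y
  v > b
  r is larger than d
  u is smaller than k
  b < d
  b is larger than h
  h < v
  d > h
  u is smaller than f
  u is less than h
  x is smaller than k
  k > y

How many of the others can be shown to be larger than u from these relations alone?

From u the given relations immediately reach m, x, h, f, y, k.
From those, b, d, q, v — 10 in total.
From those, r — 11 in total.
No other element is forced above u by the given relations, so the count is 11.

11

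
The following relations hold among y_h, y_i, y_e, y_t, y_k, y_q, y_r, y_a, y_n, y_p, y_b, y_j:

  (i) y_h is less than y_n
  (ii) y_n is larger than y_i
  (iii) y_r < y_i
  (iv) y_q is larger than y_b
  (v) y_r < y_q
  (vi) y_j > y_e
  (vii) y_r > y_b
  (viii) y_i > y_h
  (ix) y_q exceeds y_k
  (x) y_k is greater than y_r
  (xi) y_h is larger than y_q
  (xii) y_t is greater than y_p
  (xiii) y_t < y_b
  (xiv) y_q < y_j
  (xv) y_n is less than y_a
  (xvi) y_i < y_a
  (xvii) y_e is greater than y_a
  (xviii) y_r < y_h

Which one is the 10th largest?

Chaining the given pairs: y_p < y_t < y_b < y_r < y_k < y_q < y_h < y_i < y_n < y_a < y_e < y_j.
Counting 10 from the largest end gives y_b.

y_b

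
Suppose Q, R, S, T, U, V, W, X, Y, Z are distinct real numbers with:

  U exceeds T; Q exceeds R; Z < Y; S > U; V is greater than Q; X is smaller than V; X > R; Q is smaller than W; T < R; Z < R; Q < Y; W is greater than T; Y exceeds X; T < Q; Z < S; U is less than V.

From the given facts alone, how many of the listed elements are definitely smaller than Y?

5

From Y the given relations immediately reach Z, X, Q.
From those, T, R — 5 in total.
No other element is forced below Y by the given relations, so the count is 5.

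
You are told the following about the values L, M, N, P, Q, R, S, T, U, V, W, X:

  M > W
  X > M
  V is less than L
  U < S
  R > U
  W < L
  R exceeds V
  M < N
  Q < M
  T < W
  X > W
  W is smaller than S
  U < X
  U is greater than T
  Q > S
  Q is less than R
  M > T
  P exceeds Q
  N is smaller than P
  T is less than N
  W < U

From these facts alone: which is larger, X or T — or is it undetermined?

X

T < W and W < U give T < U.
With U < S: T < W < U < S.
With S < Q: T < W < U < S < Q.
With Q < M: T < W < U < S < Q < M.
Then M < X extends the chain to X.
So X is larger.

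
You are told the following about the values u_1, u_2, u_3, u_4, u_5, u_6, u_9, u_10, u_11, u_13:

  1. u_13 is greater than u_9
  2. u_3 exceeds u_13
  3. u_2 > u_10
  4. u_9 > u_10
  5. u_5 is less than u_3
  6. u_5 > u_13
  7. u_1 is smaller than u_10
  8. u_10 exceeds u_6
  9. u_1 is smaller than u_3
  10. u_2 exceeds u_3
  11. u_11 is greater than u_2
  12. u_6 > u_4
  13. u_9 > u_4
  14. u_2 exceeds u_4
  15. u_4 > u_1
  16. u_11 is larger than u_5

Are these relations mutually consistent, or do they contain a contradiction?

consistent

The single ordering u_1 < u_4 < u_6 < u_10 < u_9 < u_13 < u_5 < u_3 < u_2 < u_11 satisfies every listed relation, so no contradiction arises.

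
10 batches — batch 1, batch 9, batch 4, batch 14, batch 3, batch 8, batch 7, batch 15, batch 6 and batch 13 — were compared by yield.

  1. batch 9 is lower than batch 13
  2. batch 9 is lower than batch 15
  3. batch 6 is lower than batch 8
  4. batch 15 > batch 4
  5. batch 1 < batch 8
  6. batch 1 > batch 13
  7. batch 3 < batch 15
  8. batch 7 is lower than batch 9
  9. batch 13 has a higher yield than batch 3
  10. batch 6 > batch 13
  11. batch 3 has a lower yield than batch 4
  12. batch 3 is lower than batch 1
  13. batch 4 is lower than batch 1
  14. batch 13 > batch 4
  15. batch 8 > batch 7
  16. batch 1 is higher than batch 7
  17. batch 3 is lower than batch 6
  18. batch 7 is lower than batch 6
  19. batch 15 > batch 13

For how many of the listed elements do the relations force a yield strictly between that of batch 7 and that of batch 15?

Chaining upward from batch 7 reaches: batch 9, batch 13, batch 6, batch 1, batch 8.
Chaining downward from batch 15 reaches: batch 3, batch 4, batch 9, batch 13.
Strictly between batch 7 and batch 15 are those in both lists: batch 9, batch 13 — 2 elements.

2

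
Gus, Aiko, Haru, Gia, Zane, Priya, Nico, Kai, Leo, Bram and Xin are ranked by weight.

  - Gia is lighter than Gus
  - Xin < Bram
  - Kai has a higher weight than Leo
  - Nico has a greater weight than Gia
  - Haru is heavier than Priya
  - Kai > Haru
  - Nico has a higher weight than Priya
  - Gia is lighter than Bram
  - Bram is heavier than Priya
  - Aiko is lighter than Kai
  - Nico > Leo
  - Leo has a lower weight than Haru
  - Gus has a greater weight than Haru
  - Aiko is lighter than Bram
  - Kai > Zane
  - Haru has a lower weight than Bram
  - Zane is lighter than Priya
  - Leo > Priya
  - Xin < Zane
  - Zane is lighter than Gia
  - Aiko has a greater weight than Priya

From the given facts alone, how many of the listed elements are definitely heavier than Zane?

9

The elements the relations force above Zane are Gia, Priya, Leo, Haru, Aiko, Kai, Gus, Nico, Bram — no chain reaches any other.
That is 9.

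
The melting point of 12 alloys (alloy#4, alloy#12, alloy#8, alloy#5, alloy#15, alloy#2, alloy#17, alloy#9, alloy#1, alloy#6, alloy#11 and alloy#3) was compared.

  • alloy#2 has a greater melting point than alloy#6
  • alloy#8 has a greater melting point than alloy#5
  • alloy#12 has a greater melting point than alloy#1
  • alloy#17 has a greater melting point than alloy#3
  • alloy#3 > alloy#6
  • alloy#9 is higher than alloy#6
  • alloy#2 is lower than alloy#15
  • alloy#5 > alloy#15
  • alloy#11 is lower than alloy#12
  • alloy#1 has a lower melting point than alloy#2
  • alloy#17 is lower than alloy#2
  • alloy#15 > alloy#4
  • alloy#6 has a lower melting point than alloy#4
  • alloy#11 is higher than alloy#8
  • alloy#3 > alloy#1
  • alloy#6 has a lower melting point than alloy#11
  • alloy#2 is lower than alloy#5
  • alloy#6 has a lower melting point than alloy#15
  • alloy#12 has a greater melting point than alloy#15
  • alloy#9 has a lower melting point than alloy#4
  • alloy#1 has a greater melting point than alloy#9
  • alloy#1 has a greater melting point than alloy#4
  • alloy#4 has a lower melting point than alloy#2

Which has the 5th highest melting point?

alloy#15

The consecutive relations fix a unique order: alloy#6 < alloy#9 < alloy#4 < alloy#1 < alloy#3 < alloy#17 < alloy#2 < alloy#15 < alloy#5 < alloy#8 < alloy#11 < alloy#12.
Counting 5 from the largest end gives alloy#15.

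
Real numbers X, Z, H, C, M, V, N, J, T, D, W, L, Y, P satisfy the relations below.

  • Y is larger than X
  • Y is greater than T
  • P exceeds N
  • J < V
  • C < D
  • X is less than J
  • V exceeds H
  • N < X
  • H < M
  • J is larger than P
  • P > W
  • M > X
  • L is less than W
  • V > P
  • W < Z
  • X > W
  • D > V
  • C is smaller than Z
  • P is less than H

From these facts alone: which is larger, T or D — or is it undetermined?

undetermined

Following every chain through T: above T we get Y.
D is not reached, and no chain runs the other way from D to T.
So the given relations leave the order of T and D undetermined.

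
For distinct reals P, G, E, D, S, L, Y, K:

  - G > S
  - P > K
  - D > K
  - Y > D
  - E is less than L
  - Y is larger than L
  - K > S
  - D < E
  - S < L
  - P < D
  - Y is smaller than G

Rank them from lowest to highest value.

Each adjacent pair is fixed by a given relation: S < K; K < P; P < D; D < E; E < L; L < Y; Y < G. Chaining them end to end gives the full order.

S < K < P < D < E < L < Y < G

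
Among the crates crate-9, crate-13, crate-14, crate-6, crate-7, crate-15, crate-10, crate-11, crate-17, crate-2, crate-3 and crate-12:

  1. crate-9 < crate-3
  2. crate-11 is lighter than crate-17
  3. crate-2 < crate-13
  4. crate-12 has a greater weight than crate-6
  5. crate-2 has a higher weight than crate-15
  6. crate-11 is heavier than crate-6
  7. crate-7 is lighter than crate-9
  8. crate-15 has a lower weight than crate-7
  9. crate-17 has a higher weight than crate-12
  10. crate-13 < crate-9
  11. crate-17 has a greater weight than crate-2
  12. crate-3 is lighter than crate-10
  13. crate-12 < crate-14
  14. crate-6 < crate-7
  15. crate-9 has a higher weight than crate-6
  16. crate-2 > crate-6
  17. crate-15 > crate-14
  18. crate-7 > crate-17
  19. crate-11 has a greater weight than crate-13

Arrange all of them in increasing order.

crate-6 < crate-12 < crate-14 < crate-15 < crate-2 < crate-13 < crate-11 < crate-17 < crate-7 < crate-9 < crate-3 < crate-10

Nothing is placed below crate-6, so it is least; from there crate-6 < crate-12; crate-12 < crate-14; crate-14 < crate-15; crate-15 < crate-2; crate-2 < crate-13; crate-13 < crate-11; crate-11 < crate-17; crate-17 < crate-7; crate-7 < crate-9; crate-9 < crate-3; crate-3 < crate-10, each given directly.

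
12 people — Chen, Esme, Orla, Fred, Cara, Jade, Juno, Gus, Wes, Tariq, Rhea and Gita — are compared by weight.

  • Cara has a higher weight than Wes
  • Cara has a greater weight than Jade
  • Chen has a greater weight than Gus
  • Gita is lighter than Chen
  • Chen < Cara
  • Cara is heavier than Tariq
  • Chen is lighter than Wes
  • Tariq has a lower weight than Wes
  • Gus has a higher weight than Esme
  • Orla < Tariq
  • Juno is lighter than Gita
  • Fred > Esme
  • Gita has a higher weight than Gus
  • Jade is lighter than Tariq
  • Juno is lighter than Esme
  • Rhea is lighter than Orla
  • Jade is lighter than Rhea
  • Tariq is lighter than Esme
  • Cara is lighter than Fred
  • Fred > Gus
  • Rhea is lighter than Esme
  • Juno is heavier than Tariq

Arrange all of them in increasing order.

Jade < Rhea < Orla < Tariq < Juno < Esme < Gus < Gita < Chen < Wes < Cara < Fred

Each adjacent pair is fixed by a given relation: Jade < Rhea; Rhea < Orla; Orla < Tariq; Tariq < Juno; Juno < Esme; Esme < Gus; Gus < Gita; Gita < Chen; Chen < Wes; Wes < Cara; Cara < Fred. Chaining them end to end gives the full order.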